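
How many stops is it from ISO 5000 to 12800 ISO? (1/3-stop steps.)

1 1/3 stops

5000 → 6400 → 8000 → 10000 → 12800 — count the steps: 4 third-stops = 1 1/3 stops.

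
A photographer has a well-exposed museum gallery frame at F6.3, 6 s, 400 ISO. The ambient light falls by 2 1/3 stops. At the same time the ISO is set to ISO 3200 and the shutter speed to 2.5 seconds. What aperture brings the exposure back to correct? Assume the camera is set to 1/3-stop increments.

Scene light: 2 1/3 stops darker.
ISO: 400 → 500 → 640 → 800 → 1000 → 1250 → 1600 → 2000 → 2500 → 3200 — 3 stops higher (brighter).
Shutter speed: 6 → 5 → 4 → 3.2 → 2.5 — 1 1/3 stops shorter (darker).
Net so far: 2/3 stop darker. Aperture: f/6.3 → f/5.6 → f/5.

f/5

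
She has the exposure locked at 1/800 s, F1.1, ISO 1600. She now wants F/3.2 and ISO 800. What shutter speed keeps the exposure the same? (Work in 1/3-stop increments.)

1/50s

Aperture: f/1.1 → f/1.2 → f/1.4 → f/1.6 → f/1.8 → f/2 → f/2.2 → f/2.5 → f/2.8 → f/3.2 — 3 stops smaller aperture (darker).
ISO: 1600 → 1250 → 1000 → 800 — 1 stop dropped (darker).
Net change so far: 4 stops darker. Offset with the shutter speed: 1/800 → 1/640 → 1/500 → 1/400 → 1/320 → 1/250 → 1/200 → 1/160 → 1/125 → 1/100 → 1/80 → 1/60 → 1/50.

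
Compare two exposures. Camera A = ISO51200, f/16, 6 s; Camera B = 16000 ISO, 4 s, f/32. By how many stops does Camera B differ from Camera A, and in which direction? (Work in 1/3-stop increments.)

4 1/3 stops darker

Aperture: f/16 → f/18 → f/20 → f/22 → f/25 → f/29 → f/32 — 2 stops smaller aperture (darker).
Shutter speed: 6 → 5 → 4 — 2/3 stop shorter (darker).
ISO: 51200 → 40000 → 32000 → 25600 → 20000 → 16000 — 1 2/3 stops lower (darker).
Net: −2 −2/3 −1 2/3 = −4 1/3 stops.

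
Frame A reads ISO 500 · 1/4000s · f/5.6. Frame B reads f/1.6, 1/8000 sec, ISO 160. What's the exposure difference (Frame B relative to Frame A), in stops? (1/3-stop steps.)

1 stop brighter

Aperture: f/5.6 → f/5 → f/4.5 → f/4 → f/3.5 → f/3.2 → f/2.8 → f/2.5 → f/2.2 → f/2 → f/1.8 → f/1.6 — 3 2/3 stops opened up (brighter).
Shutter speed: 1/4000 → 1/5000 → 1/6400 → 1/8000 — 1 stop faster (darker).
ISO: 500 → 400 → 320 → 250 → 200 → 160 — 1 2/3 stops lower (darker).
Net: +3 2/3 −1 −1 2/3 = +1 stop.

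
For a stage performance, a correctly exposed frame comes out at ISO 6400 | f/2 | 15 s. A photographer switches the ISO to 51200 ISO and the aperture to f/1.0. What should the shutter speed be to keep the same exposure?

1/2s

ISO: 6400 → 12800 → 25600 → 51200 — 3 stops higher (brighter).
Aperture: f/2 → f/1.4 → f/1.0 — 2 stops opened up (brighter).
Net change so far: 5 stops brighter. Offset with the shutter speed: 15 → 8 → 4 → 2 → 1 → 1/2.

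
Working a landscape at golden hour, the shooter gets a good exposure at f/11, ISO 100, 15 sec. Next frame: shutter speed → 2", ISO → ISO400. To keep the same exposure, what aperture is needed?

Shutter speed: 15 → 8 → 4 → 2 — 3 stops faster (darker).
ISO: 100 → 200 → 400 — 2 stops higher (brighter).
Net change so far: 1 stop darker. Offset with the aperture: f/11 → f/8.

f/8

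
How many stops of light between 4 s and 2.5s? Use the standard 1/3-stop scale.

2/3 stop

4 → 3.2 → 2.5 — count the steps: 2 third-stops = 2/3 stop.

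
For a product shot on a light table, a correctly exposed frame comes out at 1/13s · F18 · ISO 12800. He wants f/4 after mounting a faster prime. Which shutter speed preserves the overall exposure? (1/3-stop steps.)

Aperture: f/18 → f/16 → f/14 → f/13 → f/11 → f/10 → f/9 → f/8 → f/7.1 → f/6.3 → f/5.6 → f/5 → f/4.5 → f/4 — 4 1/3 stops larger aperture (brighter).
Need 4 1/3 stops darker from the shutter speed: 1/13 → 1/15 → 1/20 → 1/25 → 1/30 → 1/40 → 1/50 → 1/60 → 1/80 → 1/100 → 1/125 → 1/160 → 1/200 → 1/250.

1/250s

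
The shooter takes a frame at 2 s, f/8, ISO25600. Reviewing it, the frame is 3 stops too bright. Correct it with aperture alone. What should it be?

f/22

Overexposed by 3 stops → need 3 stops darker.
Aperture: f/8 → f/11 → f/16 → f/22.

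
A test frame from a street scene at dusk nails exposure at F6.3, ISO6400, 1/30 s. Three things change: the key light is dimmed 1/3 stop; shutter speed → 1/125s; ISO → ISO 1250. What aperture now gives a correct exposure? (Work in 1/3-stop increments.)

f/1.2

Scene light: 1/3 stop darker.
Shutter speed: 1/30 → 1/40 → 1/50 → 1/60 → 1/80 → 1/100 → 1/125 — 2 stops faster (darker).
ISO: 6400 → 5000 → 4000 → 3200 → 2500 → 2000 → 1600 → 1250 — 2 1/3 stops lower (darker).
Net so far: 4 2/3 stops darker. Aperture: f/6.3 → f/5.6 → f/5 → f/4.5 → f/4 → f/3.5 → f/3.2 → f/2.8 → f/2.5 → f/2.2 → f/2 → f/1.8 → f/1.6 → f/1.4 → f/1.2.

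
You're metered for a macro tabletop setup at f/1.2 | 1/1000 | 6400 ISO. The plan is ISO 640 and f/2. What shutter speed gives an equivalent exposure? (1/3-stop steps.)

1/40s

ISO: 6400 → 5000 → 4000 → 3200 → 2500 → 2000 → 1600 → 1250 → 1000 → 800 → 640 — 3 1/3 stops dropped (darker).
Aperture: f/1.2 → f/1.4 → f/1.6 → f/1.8 → f/2 — 1 1/3 stops narrower (darker).
Net change so far: 4 2/3 stops darker. Offset with the shutter speed: 1/1000 → 1/800 → 1/640 → 1/500 → 1/400 → 1/320 → 1/250 → 1/200 → 1/160 → 1/125 → 1/100 → 1/80 → 1/60 → 1/50 → 1/40.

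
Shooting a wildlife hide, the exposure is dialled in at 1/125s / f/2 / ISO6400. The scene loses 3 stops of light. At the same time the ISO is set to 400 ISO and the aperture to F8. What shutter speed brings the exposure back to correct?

Scene light: 3 stops darker.
ISO: 6400 → 3200 → 1600 → 800 → 400 — 4 stops dropped (darker).
Aperture: f/2 → f/2.8 → f/4 → f/5.6 → f/8 — 4 stops narrower (darker).
Net so far: 11 stops darker. Shutter speed: 1/125 → 1/60 → 1/30 → 1/15 → 1/8 → 1/4 → 1/2 → 1 → 2 → 4 → 8 → 15.

15 s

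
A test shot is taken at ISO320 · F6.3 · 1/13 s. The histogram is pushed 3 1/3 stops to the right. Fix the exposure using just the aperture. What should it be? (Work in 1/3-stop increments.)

f/20

Overexposed by 3 1/3 stops → need 3 1/3 stops darker.
Aperture: f/6.3 → f/7.1 → f/8 → f/9 → f/10 → f/11 → f/13 → f/14 → f/16 → f/18 → f/20.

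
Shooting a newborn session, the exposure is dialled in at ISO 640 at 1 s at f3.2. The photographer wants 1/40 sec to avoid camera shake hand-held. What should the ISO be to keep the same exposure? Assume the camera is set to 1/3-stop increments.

Shutter speed: 1 → 0.8 → 0.6 → 0.5 → 0.4 → 0.3 → 1/4 → 1/5 → 1/6 → 1/8 → 1/10 → 1/13 → 1/15 → 1/20 → 1/25 → 1/30 → 1/40 — 5 1/3 stops shorter (darker).
Need 5 1/3 stops brighter from the ISO: 640 → 800 → 1000 → 1250 → 1600 → 2000 → 2500 → 3200 → 4000 → 5000 → 6400 → 8000 → 10000 → 12800 → 16000 → 20000 → 25600.

ISO 25600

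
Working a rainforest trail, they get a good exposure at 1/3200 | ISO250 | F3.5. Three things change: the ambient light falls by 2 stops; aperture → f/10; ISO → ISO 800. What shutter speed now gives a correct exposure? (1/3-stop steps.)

Scene light: 2 stops darker.
Aperture: f/3.5 → f/4 → f/4.5 → f/5 → f/5.6 → f/6.3 → f/7.1 → f/8 → f/9 → f/10 — 3 stops stopped down (darker).
ISO: 250 → 320 → 400 → 500 → 640 → 800 — 1 2/3 stops raised (brighter).
Net so far: 3 1/3 stops darker. Shutter speed: 1/3200 → 1/2500 → 1/2000 → 1/1600 → 1/1250 → 1/1000 → 1/800 → 1/640 → 1/500 → 1/400 → 1/320.

1/320s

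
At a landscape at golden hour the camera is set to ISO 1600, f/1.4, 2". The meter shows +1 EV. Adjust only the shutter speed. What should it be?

1 s

Overexposed by 1 stop → need 1 stop darker.
Shutter speed: 2 → 1.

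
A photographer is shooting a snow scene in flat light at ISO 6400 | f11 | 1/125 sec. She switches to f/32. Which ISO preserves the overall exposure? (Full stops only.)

Aperture: f/11 → f/16 → f/22 → f/32 — 3 stops stopped down (darker).
Need 3 stops brighter from the ISO: 6400 → 12800 → 25600 → 51200.

ISO 51200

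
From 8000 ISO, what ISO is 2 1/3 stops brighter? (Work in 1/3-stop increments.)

ISO: 8000 → 10000 → 12800 → 16000 → 20000 → 25600 → 32000 → 40000 — 2 1/3 stops raised (brighter).

ISO 40000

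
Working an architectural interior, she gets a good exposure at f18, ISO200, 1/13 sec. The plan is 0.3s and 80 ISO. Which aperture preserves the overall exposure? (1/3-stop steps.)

Shutter speed: 1/13 → 1/10 → 1/8 → 1/6 → 1/5 → 1/4 → 0.3 — 2 stops longer (brighter).
ISO: 200 → 160 → 125 → 100 → 80 — 1 1/3 stops lower (darker).
Net change so far: 2/3 stop brighter. Offset with the aperture: f/18 → f/20 → f/22.

f/22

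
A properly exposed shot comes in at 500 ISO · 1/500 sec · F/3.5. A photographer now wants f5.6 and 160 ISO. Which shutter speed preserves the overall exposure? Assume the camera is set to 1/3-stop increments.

Aperture: f/3.5 → f/4 → f/4.5 → f/5 → f/5.6 — 1 1/3 stops stopped down (darker).
ISO: 500 → 400 → 320 → 250 → 200 → 160 — 1 2/3 stops dropped (darker).
Net change so far: 3 stops darker. Offset with the shutter speed: 1/500 → 1/400 → 1/320 → 1/250 → 1/200 → 1/160 → 1/125 → 1/100 → 1/80 → 1/60.

1/60s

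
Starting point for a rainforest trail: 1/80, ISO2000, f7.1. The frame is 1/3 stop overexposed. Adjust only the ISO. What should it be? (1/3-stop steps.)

Overexposed by 1/3 stop → need 1/3 stop darker.
ISO: 2000 → 1600.

ISO 1600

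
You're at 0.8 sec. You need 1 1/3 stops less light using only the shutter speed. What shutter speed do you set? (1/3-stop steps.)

Shutter speed: 0.8 → 0.6 → 0.5 → 0.4 → 0.3 — 1 1/3 stops faster (darker).

0.3 s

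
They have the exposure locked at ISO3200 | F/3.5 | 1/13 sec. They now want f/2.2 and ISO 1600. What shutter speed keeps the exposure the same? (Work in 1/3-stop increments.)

Aperture: f/3.5 → f/3.2 → f/2.8 → f/2.5 → f/2.2 — 1 1/3 stops wider (brighter).
ISO: 3200 → 2500 → 2000 → 1600 — 1 stop dropped (darker).
Net change so far: 1/3 stop brighter. Offset with the shutter speed: 1/13 → 1/15.

1/15s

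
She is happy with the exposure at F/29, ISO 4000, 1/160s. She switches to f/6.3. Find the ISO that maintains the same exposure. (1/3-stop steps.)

Aperture: f/29 → f/25 → f/22 → f/20 → f/18 → f/16 → f/14 → f/13 → f/11 → f/10 → f/9 → f/8 → f/7.1 → f/6.3 — 4 1/3 stops opened up (brighter).
Need 4 1/3 stops darker from the ISO: 4000 → 3200 → 2500 → 2000 → 1600 → 1250 → 1000 → 800 → 640 → 500 → 400 → 320 → 250 → 200.

ISO 200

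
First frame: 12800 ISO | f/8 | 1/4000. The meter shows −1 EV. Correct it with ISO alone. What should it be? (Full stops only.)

Underexposed by 1 stop → need 1 stop brighter.
ISO: 12800 → 25600.

ISO 25600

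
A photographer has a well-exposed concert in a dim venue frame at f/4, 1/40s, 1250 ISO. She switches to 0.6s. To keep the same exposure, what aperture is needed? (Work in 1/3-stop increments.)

f/20

Shutter speed: 1/40 → 1/30 → 1/25 → 1/20 → 1/15 → 1/13 → 1/10 → 1/8 → 1/6 → 1/5 → 1/4 → 0.3 → 0.4 → 0.5 → 0.6 — 4 2/3 stops longer (brighter).
Need 4 2/3 stops darker from the aperture: f/4 → f/4.5 → f/5 → f/5.6 → f/6.3 → f/7.1 → f/8 → f/9 → f/10 → f/11 → f/13 → f/14 → f/16 → f/18 → f/20.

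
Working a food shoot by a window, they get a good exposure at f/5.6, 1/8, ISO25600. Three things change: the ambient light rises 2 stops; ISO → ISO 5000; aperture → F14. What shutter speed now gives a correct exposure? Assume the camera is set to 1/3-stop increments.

1 s

Scene light: 2 stops brighter.
ISO: 25600 → 20000 → 16000 → 12800 → 10000 → 8000 → 6400 → 5000 — 2 1/3 stops dropped (darker).
Aperture: f/5.6 → f/6.3 → f/7.1 → f/8 → f/9 → f/10 → f/11 → f/13 → f/14 — 2 2/3 stops smaller aperture (darker).
Net so far: 3 stops darker. Shutter speed: 1/8 → 1/6 → 1/5 → 1/4 → 0.3 → 0.4 → 0.5 → 0.6 → 0.8 → 1.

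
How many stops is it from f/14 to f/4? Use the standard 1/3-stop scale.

f/14 → f/13 → f/11 → f/10 → f/9 → f/8 → f/7.1 → f/6.3 → f/5.6 → f/5 → f/4.5 → f/4 — count the steps: 11 third-stops = 3 2/3 stops.

3 2/3 stops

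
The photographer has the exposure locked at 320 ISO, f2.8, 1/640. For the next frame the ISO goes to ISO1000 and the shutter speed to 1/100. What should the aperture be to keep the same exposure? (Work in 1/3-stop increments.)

ISO: 320 → 400 → 500 → 640 → 800 → 1000 — 1 2/3 stops higher (brighter).
Shutter speed: 1/640 → 1/500 → 1/400 → 1/320 → 1/250 → 1/200 → 1/160 → 1/125 → 1/100 — 2 2/3 stops slower (brighter).
Net change so far: 4 1/3 stops brighter. Offset with the aperture: f/2.8 → f/3.2 → f/3.5 → f/4 → f/4.5 → f/5 → f/5.6 → f/6.3 → f/7.1 → f/8 → f/9 → f/10 → f/11 → f/13.

f/13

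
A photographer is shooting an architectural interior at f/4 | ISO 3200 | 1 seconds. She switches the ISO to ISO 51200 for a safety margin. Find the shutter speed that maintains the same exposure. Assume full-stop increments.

ISO: 3200 → 6400 → 12800 → 25600 → 51200 — 4 stops raised (brighter).
Need 4 stops darker from the shutter speed: 1 → 1/2 → 1/4 → 1/8 → 1/15.

1/15s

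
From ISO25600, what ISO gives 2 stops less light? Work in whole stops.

ISO: 25600 → 12800 → 6400 — 2 stops lower (darker).

ISO 6400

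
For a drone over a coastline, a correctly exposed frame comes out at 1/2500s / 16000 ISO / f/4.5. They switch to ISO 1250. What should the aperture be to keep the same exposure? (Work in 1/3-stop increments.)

f/1.2

ISO: 16000 → 12800 → 10000 → 8000 → 6400 → 5000 → 4000 → 3200 → 2500 → 2000 → 1600 → 1250 — 3 2/3 stops dropped (darker).
Need 3 2/3 stops brighter from the aperture: f/4.5 → f/4 → f/3.5 → f/3.2 → f/2.8 → f/2.5 → f/2.2 → f/2 → f/1.8 → f/1.6 → f/1.4 → f/1.2.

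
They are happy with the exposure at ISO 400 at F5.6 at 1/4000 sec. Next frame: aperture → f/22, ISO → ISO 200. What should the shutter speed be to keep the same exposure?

Aperture: f/5.6 → f/8 → f/11 → f/16 → f/22 — 4 stops smaller aperture (darker).
ISO: 400 → 200 — 1 stop dropped (darker).
Net change so far: 5 stops darker. Offset with the shutter speed: 1/4000 → 1/2000 → 1/1000 → 1/500 → 1/250 → 1/125.

1/125s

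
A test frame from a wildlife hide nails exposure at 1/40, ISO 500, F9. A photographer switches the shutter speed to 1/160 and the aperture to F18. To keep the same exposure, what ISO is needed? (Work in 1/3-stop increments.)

ISO 8000

Shutter speed: 1/40 → 1/50 → 1/60 → 1/80 → 1/100 → 1/125 → 1/160 — 2 stops shorter (darker).
Aperture: f/9 → f/10 → f/11 → f/13 → f/14 → f/16 → f/18 — 2 stops smaller aperture (darker).
Net change so far: 4 stops darker. Offset with the ISO: 500 → 640 → 800 → 1000 → 1250 → 1600 → 2000 → 2500 → 3200 → 4000 → 5000 → 6400 → 8000.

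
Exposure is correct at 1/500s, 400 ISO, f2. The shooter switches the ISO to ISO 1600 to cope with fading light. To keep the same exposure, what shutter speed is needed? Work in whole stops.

ISO: 400 → 800 → 1600 — 2 stops higher (brighter).
Need 2 stops darker from the shutter speed: 1/500 → 1/1000 → 1/2000.

1/2000s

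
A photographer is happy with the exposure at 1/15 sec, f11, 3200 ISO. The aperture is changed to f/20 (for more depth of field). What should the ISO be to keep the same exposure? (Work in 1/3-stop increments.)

ISO 10000

Aperture: f/11 → f/13 → f/14 → f/16 → f/18 → f/20 — 1 2/3 stops stopped down (darker).
Need 1 2/3 stops brighter from the ISO: 3200 → 4000 → 5000 → 6400 → 8000 → 10000.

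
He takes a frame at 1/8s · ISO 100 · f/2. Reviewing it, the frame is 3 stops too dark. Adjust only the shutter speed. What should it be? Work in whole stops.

1 s

Underexposed by 3 stops → need 3 stops brighter.
Shutter speed: 1/8 → 1/4 → 1/2 → 1.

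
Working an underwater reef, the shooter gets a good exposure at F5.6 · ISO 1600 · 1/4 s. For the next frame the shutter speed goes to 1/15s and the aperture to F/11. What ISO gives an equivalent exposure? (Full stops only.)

ISO 25600

Shutter speed: 1/4 → 1/8 → 1/15 — 2 stops faster (darker).
Aperture: f/5.6 → f/8 → f/11 — 2 stops narrower (darker).
Net change so far: 4 stops darker. Offset with the ISO: 1600 → 3200 → 6400 → 12800 → 25600.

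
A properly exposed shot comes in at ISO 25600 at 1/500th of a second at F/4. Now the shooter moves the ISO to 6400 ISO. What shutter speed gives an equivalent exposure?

ISO: 25600 → 12800 → 6400 — 2 stops dropped (darker).
Need 2 stops brighter from the shutter speed: 1/500 → 1/250 → 1/125.

1/125s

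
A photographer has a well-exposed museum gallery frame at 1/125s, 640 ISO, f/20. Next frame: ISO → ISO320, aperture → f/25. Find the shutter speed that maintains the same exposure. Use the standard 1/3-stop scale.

ISO: 640 → 500 → 400 → 320 — 1 stop dropped (darker).
Aperture: f/20 → f/22 → f/25 — 2/3 stop smaller aperture (darker).
Net change so far: 1 2/3 stops darker. Offset with the shutter speed: 1/125 → 1/100 → 1/80 → 1/60 → 1/50 → 1/40.

1/40s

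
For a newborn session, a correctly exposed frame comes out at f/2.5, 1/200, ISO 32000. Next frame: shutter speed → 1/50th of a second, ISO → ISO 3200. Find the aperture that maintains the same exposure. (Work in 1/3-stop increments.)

f/1.6

Shutter speed: 1/200 → 1/160 → 1/125 → 1/100 → 1/80 → 1/60 → 1/50 — 2 stops longer (brighter).
ISO: 32000 → 25600 → 20000 → 16000 → 12800 → 10000 → 8000 → 6400 → 5000 → 4000 → 3200 — 3 1/3 stops lower (darker).
Net change so far: 1 1/3 stops darker. Offset with the aperture: f/2.5 → f/2.2 → f/2 → f/1.8 → f/1.6.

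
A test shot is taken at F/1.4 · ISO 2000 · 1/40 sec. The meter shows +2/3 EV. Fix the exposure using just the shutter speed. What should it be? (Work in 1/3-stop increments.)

1/60s

Overexposed by 2/3 stop → need 2/3 stop darker.
Shutter speed: 1/40 → 1/50 → 1/60.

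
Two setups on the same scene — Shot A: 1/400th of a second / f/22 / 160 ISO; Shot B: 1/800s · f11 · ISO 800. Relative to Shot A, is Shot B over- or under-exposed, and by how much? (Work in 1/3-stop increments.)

3 1/3 stops brighter

Aperture: f/22 → f/20 → f/18 → f/16 → f/14 → f/13 → f/11 — 2 stops wider (brighter).
Shutter speed: 1/400 → 1/500 → 1/640 → 1/800 — 1 stop faster (darker).
ISO: 160 → 200 → 250 → 320 → 400 → 500 → 640 → 800 — 2 1/3 stops raised (brighter).
Net: +2 −1 +2 1/3 = +3 1/3 stops.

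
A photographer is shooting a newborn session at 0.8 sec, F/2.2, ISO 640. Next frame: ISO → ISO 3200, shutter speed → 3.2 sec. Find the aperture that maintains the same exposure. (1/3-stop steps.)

f/10

ISO: 640 → 800 → 1000 → 1250 → 1600 → 2000 → 2500 → 3200 — 2 1/3 stops higher (brighter).
Shutter speed: 0.8 → 1 → 1.3 → 1.6 → 2 → 2.5 → 3.2 — 2 stops slower (brighter).
Net change so far: 4 1/3 stops brighter. Offset with the aperture: f/2.2 → f/2.5 → f/2.8 → f/3.2 → f/3.5 → f/4 → f/4.5 → f/5 → f/5.6 → f/6.3 → f/7.1 → f/8 → f/9 → f/10.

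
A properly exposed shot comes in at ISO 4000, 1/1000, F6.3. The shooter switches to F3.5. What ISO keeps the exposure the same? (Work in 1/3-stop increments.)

ISO 1250

Aperture: f/6.3 → f/5.6 → f/5 → f/4.5 → f/4 → f/3.5 — 1 2/3 stops wider (brighter).
Need 1 2/3 stops darker from the ISO: 4000 → 3200 → 2500 → 2000 → 1600 → 1250.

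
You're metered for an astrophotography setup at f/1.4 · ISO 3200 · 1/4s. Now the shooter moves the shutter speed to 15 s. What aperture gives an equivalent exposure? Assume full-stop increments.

Shutter speed: 1/4 → 1/2 → 1 → 2 → 4 → 8 → 15 — 6 stops slower (brighter).
Need 6 stops darker from the aperture: f/1.4 → f/2 → f/2.8 → f/4 → f/5.6 → f/8 → f/11.

f/11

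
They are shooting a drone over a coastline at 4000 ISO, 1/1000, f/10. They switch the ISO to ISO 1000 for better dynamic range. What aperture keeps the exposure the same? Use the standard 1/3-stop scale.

f/5

ISO: 4000 → 3200 → 2500 → 2000 → 1600 → 1250 → 1000 — 2 stops dropped (darker).
Need 2 stops brighter from the aperture: f/10 → f/9 → f/8 → f/7.1 → f/6.3 → f/5.6 → f/5.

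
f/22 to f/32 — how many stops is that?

1 stop

f/22 → f/32 — count the steps: 1 stop.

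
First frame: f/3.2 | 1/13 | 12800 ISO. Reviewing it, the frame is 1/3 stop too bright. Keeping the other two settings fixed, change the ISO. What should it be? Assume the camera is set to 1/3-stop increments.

Overexposed by 1/3 stop → need 1/3 stop darker.
ISO: 12800 → 10000.

ISO 10000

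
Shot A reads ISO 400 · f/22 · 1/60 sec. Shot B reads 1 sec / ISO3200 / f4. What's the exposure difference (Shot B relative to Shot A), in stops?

Aperture: f/22 → f/16 → f/11 → f/8 → f/5.6 → f/4 — 5 stops wider (brighter).
Shutter speed: 1/60 → 1/30 → 1/15 → 1/8 → 1/4 → 1/2 → 1 — 6 stops longer (brighter).
ISO: 400 → 800 → 1600 → 3200 — 3 stops higher (brighter).
Net: +5 +6 +3 = +14 stops.

14 stops brighter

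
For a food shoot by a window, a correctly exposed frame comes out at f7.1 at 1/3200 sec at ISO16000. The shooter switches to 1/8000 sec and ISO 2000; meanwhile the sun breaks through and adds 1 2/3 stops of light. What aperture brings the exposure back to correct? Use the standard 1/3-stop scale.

Scene light: 1 2/3 stops brighter.
Shutter speed: 1/3200 → 1/4000 → 1/5000 → 1/6400 → 1/8000 — 1 1/3 stops shorter (darker).
ISO: 16000 → 12800 → 10000 → 8000 → 6400 → 5000 → 4000 → 3200 → 2500 → 2000 — 3 stops lower (darker).
Net so far: 2 2/3 stops darker. Aperture: f/7.1 → f/6.3 → f/5.6 → f/5 → f/4.5 → f/4 → f/3.5 → f/3.2 → f/2.8.

f/2.8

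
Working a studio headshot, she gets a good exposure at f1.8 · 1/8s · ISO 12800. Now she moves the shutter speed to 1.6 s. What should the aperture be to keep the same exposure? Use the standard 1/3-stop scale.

Shutter speed: 1/8 → 1/6 → 1/5 → 1/4 → 0.3 → 0.4 → 0.5 → 0.6 → 0.8 → 1 → 1.3 → 1.6 — 3 2/3 stops longer (brighter).
Need 3 2/3 stops darker from the aperture: f/1.8 → f/2 → f/2.2 → f/2.5 → f/2.8 → f/3.2 → f/3.5 → f/4 → f/4.5 → f/5 → f/5.6 → f/6.3.

f/6.3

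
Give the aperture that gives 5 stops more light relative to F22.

Aperture: f/22 → f/16 → f/11 → f/8 → f/5.6 → f/4 — 5 stops opened up (brighter).

f/4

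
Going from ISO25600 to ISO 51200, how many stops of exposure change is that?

25600 → 51200 — count the steps: 1 stop.

1 stop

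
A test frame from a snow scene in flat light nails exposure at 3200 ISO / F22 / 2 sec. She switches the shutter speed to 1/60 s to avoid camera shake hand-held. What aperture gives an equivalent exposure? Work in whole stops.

f/2

Shutter speed: 2 → 1 → 1/2 → 1/4 → 1/8 → 1/15 → 1/30 → 1/60 — 7 stops shorter (darker).
Need 7 stops brighter from the aperture: f/22 → f/16 → f/11 → f/8 → f/5.6 → f/4 → f/2.8 → f/2.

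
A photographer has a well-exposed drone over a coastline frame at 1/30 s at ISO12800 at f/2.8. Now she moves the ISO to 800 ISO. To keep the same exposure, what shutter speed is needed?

ISO: 12800 → 6400 → 3200 → 1600 → 800 — 4 stops dropped (darker).
Need 4 stops brighter from the shutter speed: 1/30 → 1/15 → 1/8 → 1/4 → 1/2.

1/2s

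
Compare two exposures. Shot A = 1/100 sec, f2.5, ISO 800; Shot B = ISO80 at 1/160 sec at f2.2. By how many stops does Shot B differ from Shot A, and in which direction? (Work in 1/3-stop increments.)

Aperture: f/2.5 → f/2.2 — 1/3 stop wider (brighter).
Shutter speed: 1/100 → 1/125 → 1/160 — 2/3 stop shorter (darker).
ISO: 800 → 640 → 500 → 400 → 320 → 250 → 200 → 160 → 125 → 100 → 80 — 3 1/3 stops lower (darker).
Net: +1/3 −2/3 −3 1/3 = −3 2/3 stops.

3 2/3 stops darker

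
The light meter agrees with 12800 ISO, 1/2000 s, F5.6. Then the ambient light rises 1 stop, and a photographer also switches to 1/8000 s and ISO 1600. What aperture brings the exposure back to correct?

f/1.4

Scene light: 1 stop brighter.
Shutter speed: 1/2000 → 1/4000 → 1/8000 — 2 stops faster (darker).
ISO: 12800 → 6400 → 3200 → 1600 — 3 stops lower (darker).
Net so far: 4 stops darker. Aperture: f/5.6 → f/4 → f/2.8 → f/2 → f/1.4.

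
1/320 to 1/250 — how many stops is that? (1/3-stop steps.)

1/320 → 1/250 — count the steps: 1 third-stops = 1/3 stop.

1/3 stop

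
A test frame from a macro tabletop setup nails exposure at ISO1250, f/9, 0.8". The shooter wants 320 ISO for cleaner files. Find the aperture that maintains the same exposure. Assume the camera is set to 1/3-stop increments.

ISO: 1250 → 1000 → 800 → 640 → 500 → 400 → 320 — 2 stops dropped (darker).
Need 2 stops brighter from the aperture: f/9 → f/8 → f/7.1 → f/6.3 → f/5.6 → f/5 → f/4.5.

f/4.5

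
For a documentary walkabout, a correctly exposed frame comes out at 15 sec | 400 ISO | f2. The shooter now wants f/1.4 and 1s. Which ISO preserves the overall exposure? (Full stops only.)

Aperture: f/2 → f/1.4 — 1 stop larger aperture (brighter).
Shutter speed: 15 → 8 → 4 → 2 → 1 — 4 stops faster (darker).
Net change so far: 3 stops darker. Offset with the ISO: 400 → 800 → 1600 → 3200.

ISO 3200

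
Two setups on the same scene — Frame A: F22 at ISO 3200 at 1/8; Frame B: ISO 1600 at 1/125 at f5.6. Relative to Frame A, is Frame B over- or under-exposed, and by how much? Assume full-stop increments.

Aperture: f/22 → f/16 → f/11 → f/8 → f/5.6 — 4 stops larger aperture (brighter).
Shutter speed: 1/8 → 1/15 → 1/30 → 1/60 → 1/125 — 4 stops shorter (darker).
ISO: 3200 → 1600 — 1 stop lower (darker).
Net: +4 −4 −1 = −1 stop.

1 stop darker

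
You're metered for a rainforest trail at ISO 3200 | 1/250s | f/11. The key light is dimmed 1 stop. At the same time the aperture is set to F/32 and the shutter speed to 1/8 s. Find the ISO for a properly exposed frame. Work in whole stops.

ISO 1600

Scene light: 1 stop darker.
Aperture: f/11 → f/16 → f/22 → f/32 — 3 stops smaller aperture (darker).
Shutter speed: 1/250 → 1/125 → 1/60 → 1/30 → 1/15 → 1/8 — 5 stops slower (brighter).
Net so far: 1 stop brighter. ISO: 3200 → 1600.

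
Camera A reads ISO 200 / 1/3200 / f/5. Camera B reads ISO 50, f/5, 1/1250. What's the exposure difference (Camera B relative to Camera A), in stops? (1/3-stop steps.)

Aperture: unchanged.
Shutter speed: 1/3200 → 1/2500 → 1/2000 → 1/1600 → 1/1250 — 1 1/3 stops longer (brighter).
ISO: 200 → 160 → 125 → 100 → 80 → 64 → 50 — 2 stops lower (darker).
Net: +1 1/3 −2 = −2/3 stops.

2/3 stop darker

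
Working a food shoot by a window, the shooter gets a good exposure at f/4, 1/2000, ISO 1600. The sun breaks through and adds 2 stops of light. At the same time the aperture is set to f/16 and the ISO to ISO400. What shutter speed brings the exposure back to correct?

1/125s

Scene light: 2 stops brighter.
Aperture: f/4 → f/5.6 → f/8 → f/11 → f/16 — 4 stops narrower (darker).
ISO: 1600 → 800 → 400 — 2 stops lower (darker).
Net so far: 4 stops darker. Shutter speed: 1/2000 → 1/1000 → 1/500 → 1/250 → 1/125.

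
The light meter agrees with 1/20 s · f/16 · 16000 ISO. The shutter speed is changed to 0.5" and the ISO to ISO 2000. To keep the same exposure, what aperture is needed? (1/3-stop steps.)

f/18

Shutter speed: 1/20 → 1/15 → 1/13 → 1/10 → 1/8 → 1/6 → 1/5 → 1/4 → 0.3 → 0.4 → 0.5 — 3 1/3 stops longer (brighter).
ISO: 16000 → 12800 → 10000 → 8000 → 6400 → 5000 → 4000 → 3200 → 2500 → 2000 — 3 stops dropped (darker).
Net change so far: 1/3 stop brighter. Offset with the aperture: f/16 → f/18.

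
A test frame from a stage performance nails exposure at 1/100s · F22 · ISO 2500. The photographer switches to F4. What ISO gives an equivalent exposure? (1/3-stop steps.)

Aperture: f/22 → f/20 → f/18 → f/16 → f/14 → f/13 → f/11 → f/10 → f/9 → f/8 → f/7.1 → f/6.3 → f/5.6 → f/5 → f/4.5 → f/4 — 5 stops wider (brighter).
Need 5 stops darker from the ISO: 2500 → 2000 → 1600 → 1250 → 1000 → 800 → 640 → 500 → 400 → 320 → 250 → 200 → 160 → 125 → 100 → 80.

ISO 80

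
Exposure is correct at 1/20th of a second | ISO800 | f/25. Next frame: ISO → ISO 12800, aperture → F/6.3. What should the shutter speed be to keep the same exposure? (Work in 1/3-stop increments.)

1/5000s

ISO: 800 → 1000 → 1250 → 1600 → 2000 → 2500 → 3200 → 4000 → 5000 → 6400 → 8000 → 10000 → 12800 — 4 stops raised (brighter).
Aperture: f/25 → f/22 → f/20 → f/18 → f/16 → f/14 → f/13 → f/11 → f/10 → f/9 → f/8 → f/7.1 → f/6.3 — 4 stops opened up (brighter).
Net change so far: 8 stops brighter. Offset with the shutter speed: 1/20 → 1/25 → 1/30 → 1/40 → 1/50 → 1/60 → 1/80 → 1/100 → 1/125 → 1/160 → 1/200 → 1/250 → 1/320 → 1/400 → 1/500 → 1/640 → 1/800 → 1/1000 → 1/1250 → 1/1600 → 1/2000 → 1/2500 → 1/3200 → 1/4000 → 1/5000.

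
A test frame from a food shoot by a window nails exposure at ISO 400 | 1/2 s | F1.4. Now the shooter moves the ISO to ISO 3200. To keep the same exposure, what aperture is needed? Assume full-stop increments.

ISO: 400 → 800 → 1600 → 3200 — 3 stops raised (brighter).
Need 3 stops darker from the aperture: f/1.4 → f/2 → f/2.8 → f/4.

f/4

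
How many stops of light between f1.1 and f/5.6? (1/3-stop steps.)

4 2/3 stops

f/1.1 → f/1.2 → f/1.4 → f/1.6 → f/1.8 → f/2 → f/2.2 → f/2.5 → f/2.8 → f/3.2 → f/3.5 → f/4 → f/4.5 → f/5 → f/5.6 — count the steps: 14 third-stops = 4 2/3 stops.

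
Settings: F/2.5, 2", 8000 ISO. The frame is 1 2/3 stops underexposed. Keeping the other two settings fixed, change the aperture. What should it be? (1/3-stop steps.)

f/1.4

Underexposed by 1 2/3 stops → need 1 2/3 stops brighter.
Aperture: f/2.5 → f/2.2 → f/2 → f/1.8 → f/1.6 → f/1.4.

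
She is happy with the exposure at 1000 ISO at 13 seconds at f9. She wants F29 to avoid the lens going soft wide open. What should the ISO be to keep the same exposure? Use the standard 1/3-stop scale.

Aperture: f/9 → f/10 → f/11 → f/13 → f/14 → f/16 → f/18 → f/20 → f/22 → f/25 → f/29 — 3 1/3 stops narrower (darker).
Need 3 1/3 stops brighter from the ISO: 1000 → 1250 → 1600 → 2000 → 2500 → 3200 → 4000 → 5000 → 6400 → 8000 → 10000.

ISO 10000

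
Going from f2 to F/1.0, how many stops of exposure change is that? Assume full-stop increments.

f/2 → f/1.4 → f/1.0 — count the steps: 2 stops.

2 stops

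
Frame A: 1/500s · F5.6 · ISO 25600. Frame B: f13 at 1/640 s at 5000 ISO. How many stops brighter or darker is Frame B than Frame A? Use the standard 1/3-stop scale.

Aperture: f/5.6 → f/6.3 → f/7.1 → f/8 → f/9 → f/10 → f/11 → f/13 — 2 1/3 stops narrower (darker).
Shutter speed: 1/500 → 1/640 — 1/3 stop faster (darker).
ISO: 25600 → 20000 → 16000 → 12800 → 10000 → 8000 → 6400 → 5000 — 2 1/3 stops lower (darker).
Net: −2 1/3 −1/3 −2 1/3 = −5 stops.

5 stops darker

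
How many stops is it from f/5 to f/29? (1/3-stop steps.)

f/5 → f/5.6 → f/6.3 → f/7.1 → f/8 → f/9 → f/10 → f/11 → f/13 → f/14 → f/16 → f/18 → f/20 → f/22 → f/25 → f/29 — count the steps: 15 third-stops = 5 stops.

5 stops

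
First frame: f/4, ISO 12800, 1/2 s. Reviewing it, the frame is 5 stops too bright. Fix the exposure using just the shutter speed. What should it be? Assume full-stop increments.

1/60s

Overexposed by 5 stops → need 5 stops darker.
Shutter speed: 1/2 → 1/4 → 1/8 → 1/15 → 1/30 → 1/60.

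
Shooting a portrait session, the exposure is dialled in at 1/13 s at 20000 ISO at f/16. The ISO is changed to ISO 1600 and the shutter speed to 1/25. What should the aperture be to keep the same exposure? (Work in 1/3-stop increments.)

f/3.2

ISO: 20000 → 16000 → 12800 → 10000 → 8000 → 6400 → 5000 → 4000 → 3200 → 2500 → 2000 → 1600 — 3 2/3 stops dropped (darker).
Shutter speed: 1/13 → 1/15 → 1/20 → 1/25 — 1 stop shorter (darker).
Net change so far: 4 2/3 stops darker. Offset with the aperture: f/16 → f/14 → f/13 → f/11 → f/10 → f/9 → f/8 → f/7.1 → f/6.3 → f/5.6 → f/5 → f/4.5 → f/4 → f/3.5 → f/3.2.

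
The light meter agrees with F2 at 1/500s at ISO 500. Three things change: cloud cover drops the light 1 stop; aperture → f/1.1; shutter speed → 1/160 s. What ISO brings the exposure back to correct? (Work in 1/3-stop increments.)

Scene light: 1 stop darker.
Aperture: f/2 → f/1.8 → f/1.6 → f/1.4 → f/1.2 → f/1.1 — 1 2/3 stops wider (brighter).
Shutter speed: 1/500 → 1/400 → 1/320 → 1/250 → 1/200 → 1/160 — 1 2/3 stops slower (brighter).
Net so far: 2 1/3 stops brighter. ISO: 500 → 400 → 320 → 250 → 200 → 160 → 125 → 100.

ISO 100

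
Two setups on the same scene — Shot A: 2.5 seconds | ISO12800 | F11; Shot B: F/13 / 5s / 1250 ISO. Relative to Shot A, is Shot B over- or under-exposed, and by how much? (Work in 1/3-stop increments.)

2 2/3 stops darker

Aperture: f/11 → f/13 — 1/3 stop smaller aperture (darker).
Shutter speed: 2.5 → 3.2 → 4 → 5 — 1 stop longer (brighter).
ISO: 12800 → 10000 → 8000 → 6400 → 5000 → 4000 → 3200 → 2500 → 2000 → 1600 → 1250 — 3 1/3 stops dropped (darker).
Net: −1/3 +1 −3 1/3 = −2 2/3 stops.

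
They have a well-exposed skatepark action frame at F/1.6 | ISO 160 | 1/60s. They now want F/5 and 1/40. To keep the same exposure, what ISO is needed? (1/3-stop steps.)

ISO 1000

Aperture: f/1.6 → f/1.8 → f/2 → f/2.2 → f/2.5 → f/2.8 → f/3.2 → f/3.5 → f/4 → f/4.5 → f/5 — 3 1/3 stops smaller aperture (darker).
Shutter speed: 1/60 → 1/50 → 1/40 — 2/3 stop longer (brighter).
Net change so far: 2 2/3 stops darker. Offset with the ISO: 160 → 200 → 250 → 320 → 400 → 500 → 640 → 800 → 1000.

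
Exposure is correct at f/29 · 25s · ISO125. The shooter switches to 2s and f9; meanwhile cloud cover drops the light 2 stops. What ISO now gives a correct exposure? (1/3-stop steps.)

ISO 640

Scene light: 2 stops darker.
Shutter speed: 25 → 20 → 15 → 13 → 10 → 8 → 6 → 5 → 4 → 3.2 → 2.5 → 2 — 3 2/3 stops shorter (darker).
Aperture: f/29 → f/25 → f/22 → f/20 → f/18 → f/16 → f/14 → f/13 → f/11 → f/10 → f/9 — 3 1/3 stops opened up (brighter).
Net so far: 2 1/3 stops darker. ISO: 125 → 160 → 200 → 250 → 320 → 400 → 500 → 640.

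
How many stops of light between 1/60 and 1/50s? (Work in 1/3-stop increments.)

1/3 stop

1/60 → 1/50 — count the steps: 1 third-stops = 1/3 stop.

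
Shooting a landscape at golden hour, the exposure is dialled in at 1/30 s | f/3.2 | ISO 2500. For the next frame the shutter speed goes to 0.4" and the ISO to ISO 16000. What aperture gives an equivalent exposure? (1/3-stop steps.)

Shutter speed: 1/30 → 1/25 → 1/20 → 1/15 → 1/13 → 1/10 → 1/8 → 1/6 → 1/5 → 1/4 → 0.3 → 0.4 — 3 2/3 stops slower (brighter).
ISO: 2500 → 3200 → 4000 → 5000 → 6400 → 8000 → 10000 → 12800 → 16000 — 2 2/3 stops raised (brighter).
Net change so far: 6 1/3 stops brighter. Offset with the aperture: f/3.2 → f/3.5 → f/4 → f/4.5 → f/5 → f/5.6 → f/6.3 → f/7.1 → f/8 → f/9 → f/10 → f/11 → f/13 → f/14 → f/16 → f/18 → f/20 → f/22 → f/25 → f/29.

f/29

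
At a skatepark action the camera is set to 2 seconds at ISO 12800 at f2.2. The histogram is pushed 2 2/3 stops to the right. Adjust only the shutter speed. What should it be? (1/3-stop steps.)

0.3 s

Overexposed by 2 2/3 stops → need 2 2/3 stops darker.
Shutter speed: 2 → 1.6 → 1.3 → 1 → 0.8 → 0.6 → 0.5 → 0.4 → 0.3.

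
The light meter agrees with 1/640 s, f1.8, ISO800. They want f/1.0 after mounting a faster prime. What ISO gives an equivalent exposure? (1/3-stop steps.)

ISO 250

Aperture: f/1.8 → f/1.6 → f/1.4 → f/1.2 → f/1.1 → f/1.0 — 1 2/3 stops opened up (brighter).
Need 1 2/3 stops darker from the ISO: 800 → 640 → 500 → 400 → 320 → 250.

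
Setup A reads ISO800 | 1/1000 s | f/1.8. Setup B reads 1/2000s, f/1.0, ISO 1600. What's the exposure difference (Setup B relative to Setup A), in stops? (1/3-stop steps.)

1 2/3 stops brighter

Aperture: f/1.8 → f/1.6 → f/1.4 → f/1.2 → f/1.1 → f/1.0 — 1 2/3 stops opened up (brighter).
Shutter speed: 1/1000 → 1/1250 → 1/1600 → 1/2000 — 1 stop shorter (darker).
ISO: 800 → 1000 → 1250 → 1600 — 1 stop higher (brighter).
Net: +1 2/3 −1 +1 = +1 2/3 stops.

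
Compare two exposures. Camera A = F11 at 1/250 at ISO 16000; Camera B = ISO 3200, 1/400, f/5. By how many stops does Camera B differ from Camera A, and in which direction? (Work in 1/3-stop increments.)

2/3 stop darker

Aperture: f/11 → f/10 → f/9 → f/8 → f/7.1 → f/6.3 → f/5.6 → f/5 — 2 1/3 stops larger aperture (brighter).
Shutter speed: 1/250 → 1/320 → 1/400 — 2/3 stop shorter (darker).
ISO: 16000 → 12800 → 10000 → 8000 → 6400 → 5000 → 4000 → 3200 — 2 1/3 stops lower (darker).
Net: +2 1/3 −2/3 −2 1/3 = −2/3 stops.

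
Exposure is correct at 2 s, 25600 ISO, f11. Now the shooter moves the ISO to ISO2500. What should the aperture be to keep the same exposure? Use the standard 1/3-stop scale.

f/3.5

ISO: 25600 → 20000 → 16000 → 12800 → 10000 → 8000 → 6400 → 5000 → 4000 → 3200 → 2500 — 3 1/3 stops dropped (darker).
Need 3 1/3 stops brighter from the aperture: f/11 → f/10 → f/9 → f/8 → f/7.1 → f/6.3 → f/5.6 → f/5 → f/4.5 → f/4 → f/3.5.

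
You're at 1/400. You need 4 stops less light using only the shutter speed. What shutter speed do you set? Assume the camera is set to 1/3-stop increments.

1/6400s

Shutter speed: 1/400 → 1/500 → 1/640 → 1/800 → 1/1000 → 1/1250 → 1/1600 → 1/2000 → 1/2500 → 1/3200 → 1/4000 → 1/5000 → 1/6400 — 4 stops faster (darker).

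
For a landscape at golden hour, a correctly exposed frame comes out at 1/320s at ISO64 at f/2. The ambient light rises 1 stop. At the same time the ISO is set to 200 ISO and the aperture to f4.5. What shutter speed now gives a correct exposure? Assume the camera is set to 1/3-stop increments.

1/400s

Scene light: 1 stop brighter.
ISO: 64 → 80 → 100 → 125 → 160 → 200 — 1 2/3 stops raised (brighter).
Aperture: f/2 → f/2.2 → f/2.5 → f/2.8 → f/3.2 → f/3.5 → f/4 → f/4.5 — 2 1/3 stops narrower (darker).
Net so far: 1/3 stop brighter. Shutter speed: 1/320 → 1/400.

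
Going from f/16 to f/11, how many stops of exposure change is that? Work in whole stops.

1 stop

f/16 → f/11 — count the steps: 1 stop.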